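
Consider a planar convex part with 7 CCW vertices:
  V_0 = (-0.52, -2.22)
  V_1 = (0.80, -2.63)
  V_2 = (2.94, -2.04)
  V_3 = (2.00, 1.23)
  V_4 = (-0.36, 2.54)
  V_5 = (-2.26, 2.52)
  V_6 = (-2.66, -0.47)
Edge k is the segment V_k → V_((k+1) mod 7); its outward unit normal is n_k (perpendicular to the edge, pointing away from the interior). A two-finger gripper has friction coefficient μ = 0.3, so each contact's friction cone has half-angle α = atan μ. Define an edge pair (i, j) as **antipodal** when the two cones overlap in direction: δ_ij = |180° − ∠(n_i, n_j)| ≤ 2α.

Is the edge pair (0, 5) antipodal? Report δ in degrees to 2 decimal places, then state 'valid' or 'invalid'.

α = atan 0.3 = 16.70°;  2α = 33.40°
edge 0: e_0 = (+1.32, -0.41);  n_0 = (-0.2966, -0.9550)
edge 5: e_5 = (-0.40, -2.99);  n_5 = (-0.9912, +0.1326)
∠(n_0, n_5) = 80.36°
δ = |180° − 80.36°| = 99.64°
99.64° > 2α = 33.40°  →  invalid

δ = 99.64°, invalid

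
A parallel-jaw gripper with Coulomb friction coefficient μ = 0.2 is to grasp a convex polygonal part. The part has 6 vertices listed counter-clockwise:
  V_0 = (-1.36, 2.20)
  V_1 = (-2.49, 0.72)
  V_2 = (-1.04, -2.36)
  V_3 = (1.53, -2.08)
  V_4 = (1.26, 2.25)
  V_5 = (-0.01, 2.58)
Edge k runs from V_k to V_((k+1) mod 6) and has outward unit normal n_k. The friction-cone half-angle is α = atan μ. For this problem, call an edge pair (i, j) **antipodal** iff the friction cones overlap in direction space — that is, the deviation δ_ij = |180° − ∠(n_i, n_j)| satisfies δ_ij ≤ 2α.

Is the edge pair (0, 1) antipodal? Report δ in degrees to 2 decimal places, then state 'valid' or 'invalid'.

α = atan 0.2 = 11.31°;  2α = 22.62°
edge 0: e_0 = (-1.13, -1.48);  n_0 = (-0.7948, +0.6069)
edge 1: e_1 = (+1.45, -3.08);  n_1 = (-0.9048, -0.4259)
∠(n_0, n_1) = 62.57°
δ = |180° − 62.57°| = 117.43°
117.43° > 2α = 22.62°  →  invalid

δ = 117.43°, invalid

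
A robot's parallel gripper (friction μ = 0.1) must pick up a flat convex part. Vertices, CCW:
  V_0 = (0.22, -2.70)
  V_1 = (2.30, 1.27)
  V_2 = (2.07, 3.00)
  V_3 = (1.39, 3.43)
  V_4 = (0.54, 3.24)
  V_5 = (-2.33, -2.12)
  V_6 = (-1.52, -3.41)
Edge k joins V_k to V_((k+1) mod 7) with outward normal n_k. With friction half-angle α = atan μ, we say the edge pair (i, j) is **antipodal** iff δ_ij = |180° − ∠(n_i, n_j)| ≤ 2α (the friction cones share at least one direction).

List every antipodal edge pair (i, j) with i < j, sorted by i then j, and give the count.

α = atan 0.1 = 5.71°;  2α = 11.42°
n_0 = (+0.8858, -0.4641)
n_1 = (+0.9913, +0.1318)
n_2 = (+0.5345, +0.8452)
n_3 = (-0.2181, +0.9759)
n_4 = (-0.8816, +0.4720)
n_5 = (-0.8469, -0.5318)
n_6 = (+0.3778, -0.9259)
  (0,1): δ = 144.78°  ·
  (0,2): δ = 94.66°  ·
  (0,3): δ = 49.75°  ·
  (0,4): δ = 0.52°  ✓
  (0,5): δ = 59.78°  ·
  (0,6): δ = 139.85°  ·
  (1,2): δ = 129.88°  ·
  (1,3): δ = 84.97°  ·
  (1,4): δ = 35.74°  ·
  (1,5): δ = 24.55°  ·
  (1,6): δ = 104.62°  ·
  (2,3): δ = 135.09°  ·
  (2,4): δ = 85.86°  ·
  (2,5): δ = 25.57°  ·
  (2,6): δ = 54.51°  ·
  (3,4): δ = 130.77°  ·
  (3,5): δ = 70.48°  ·
  (3,6): δ = 9.60°  ✓
  (4,5): δ = 119.71°  ·
  (4,6): δ = 39.64°  ·
  (5,6): δ = 99.93°  ·
antipodal pairs: 2

count = 2; pairs: (0,4), (3,6)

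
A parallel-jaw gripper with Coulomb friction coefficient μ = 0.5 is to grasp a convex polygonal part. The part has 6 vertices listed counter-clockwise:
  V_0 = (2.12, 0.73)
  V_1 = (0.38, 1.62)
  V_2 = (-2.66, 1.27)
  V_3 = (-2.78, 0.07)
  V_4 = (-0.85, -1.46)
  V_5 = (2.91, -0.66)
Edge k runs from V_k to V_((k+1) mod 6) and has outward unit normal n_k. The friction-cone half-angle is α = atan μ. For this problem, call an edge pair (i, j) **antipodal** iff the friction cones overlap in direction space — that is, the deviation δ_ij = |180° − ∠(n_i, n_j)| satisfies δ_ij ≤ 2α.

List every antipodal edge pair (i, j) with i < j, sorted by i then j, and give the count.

count = 6; pairs: (0,3), (0,4), (1,3), (1,4), (2,5), (3,5)

α = atan 0.5 = 26.57°;  2α = 53.13°
n_0 = (+0.4554, +0.8903)
n_1 = (-0.1144, +0.9934)
n_2 = (-0.9950, +0.0995)
n_3 = (-0.6212, -0.7836)
n_4 = (+0.2081, -0.9781)
n_5 = (+0.8694, +0.4941)
  (0,1): δ = 146.34°  ·
  (0,2): δ = 68.62°  ·
  (0,3): δ = 11.32°  ✓
  (0,4): δ = 39.10°  ✓
  (0,5): δ = 146.70°  ·
  (1,2): δ = 102.28°  ·
  (1,3): δ = 44.97°  ✓
  (1,4): δ = 5.44°  ✓
  (1,5): δ = 113.04°  ·
  (2,3): δ = 122.69°  ·
  (2,4): δ = 72.28°  ·
  (2,5): δ = 35.32°  ✓
  (3,4): δ = 129.58°  ·
  (3,5): δ = 21.98°  ✓
  (4,5): δ = 72.40°  ·
antipodal pairs: 6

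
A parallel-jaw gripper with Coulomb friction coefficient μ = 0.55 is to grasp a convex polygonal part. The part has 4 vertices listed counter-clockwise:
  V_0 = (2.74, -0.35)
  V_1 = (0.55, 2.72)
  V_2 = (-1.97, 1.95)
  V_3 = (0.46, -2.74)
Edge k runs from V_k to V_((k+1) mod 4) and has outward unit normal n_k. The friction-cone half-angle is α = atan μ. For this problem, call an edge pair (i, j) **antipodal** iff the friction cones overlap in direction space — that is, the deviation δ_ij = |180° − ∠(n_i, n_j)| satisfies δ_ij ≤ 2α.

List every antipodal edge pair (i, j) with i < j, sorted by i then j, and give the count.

α = atan 0.55 = 28.81°;  2α = 57.62°
n_0 = (+0.8141, +0.5807)
n_1 = (-0.2922, +0.9564)
n_2 = (-0.8879, -0.4600)
n_3 = (+0.7236, -0.6903)
  (0,1): δ = 108.51°  ·
  (0,2): δ = 8.11°  ✓
  (0,3): δ = 100.85°  ·
  (1,2): δ = 79.60°  ·
  (1,3): δ = 29.36°  ✓
  (2,3): δ = 71.04°  ·
antipodal pairs: 2

count = 2; pairs: (0,2), (1,3)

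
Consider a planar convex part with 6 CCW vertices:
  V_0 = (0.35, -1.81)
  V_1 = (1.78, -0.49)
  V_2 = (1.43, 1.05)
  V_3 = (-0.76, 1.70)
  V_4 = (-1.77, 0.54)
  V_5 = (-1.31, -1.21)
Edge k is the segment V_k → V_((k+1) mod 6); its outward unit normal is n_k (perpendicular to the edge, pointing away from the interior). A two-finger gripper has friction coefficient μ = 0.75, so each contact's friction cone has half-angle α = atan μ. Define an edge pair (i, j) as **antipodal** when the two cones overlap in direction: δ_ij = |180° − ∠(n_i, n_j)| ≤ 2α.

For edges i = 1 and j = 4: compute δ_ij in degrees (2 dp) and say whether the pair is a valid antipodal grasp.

α = atan 0.75 = 36.87°;  2α = 73.74°
edge 1: e_1 = (-0.35, +1.54);  n_1 = (+0.9751, +0.2216)
edge 4: e_4 = (+0.46, -1.75);  n_4 = (-0.9671, -0.2542)
∠(n_1, n_4) = 178.08°
δ = |180° − 178.08°| = 1.92°
1.92° ≤ 2α = 73.74°  →  valid

δ = 1.92°, valid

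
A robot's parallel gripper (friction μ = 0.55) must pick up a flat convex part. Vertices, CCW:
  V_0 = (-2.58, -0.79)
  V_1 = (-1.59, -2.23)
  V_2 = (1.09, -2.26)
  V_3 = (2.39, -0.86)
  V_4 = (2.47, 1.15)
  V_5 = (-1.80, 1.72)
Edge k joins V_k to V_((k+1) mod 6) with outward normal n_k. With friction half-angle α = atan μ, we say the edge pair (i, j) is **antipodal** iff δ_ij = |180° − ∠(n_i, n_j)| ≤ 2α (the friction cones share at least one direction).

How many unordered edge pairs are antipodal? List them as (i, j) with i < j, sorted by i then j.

count = 6; pairs: (0,3), (0,4), (1,4), (2,4), (2,5), (3,5)

α = atan 0.55 = 28.81°;  2α = 57.62°
n_0 = (-0.8240, -0.5665)
n_1 = (-0.0112, -0.9999)
n_2 = (+0.7328, -0.6805)
n_3 = (+0.9992, -0.0398)
n_4 = (+0.1323, +0.9912)
n_5 = (-0.9550, +0.2968)
  (0,1): δ = 125.15°  ·
  (0,2): δ = 77.39°  ·
  (0,3): δ = 36.79°  ✓
  (0,4): δ = 47.89°  ✓
  (0,5): δ = 128.23°  ·
  (1,2): δ = 132.24°  ·
  (1,3): δ = 91.64°  ·
  (1,4): δ = 6.96°  ✓
  (1,5): δ = 73.38°  ·
  (2,3): δ = 139.40°  ·
  (2,4): δ = 54.72°  ✓
  (2,5): δ = 25.62°  ✓
  (3,4): δ = 95.32°  ·
  (3,5): δ = 14.98°  ✓
  (4,5): δ = 99.66°  ·
antipodal pairs: 6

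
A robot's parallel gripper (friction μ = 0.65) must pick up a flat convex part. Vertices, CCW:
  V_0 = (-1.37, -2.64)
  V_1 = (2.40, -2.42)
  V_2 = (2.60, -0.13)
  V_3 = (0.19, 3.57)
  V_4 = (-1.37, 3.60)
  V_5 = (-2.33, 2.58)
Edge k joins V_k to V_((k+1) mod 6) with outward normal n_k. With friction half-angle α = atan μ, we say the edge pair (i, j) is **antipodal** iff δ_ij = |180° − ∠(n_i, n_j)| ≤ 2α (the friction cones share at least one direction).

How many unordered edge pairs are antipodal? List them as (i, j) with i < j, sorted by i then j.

α = atan 0.65 = 33.02°;  2α = 66.05°
n_0 = (+0.0583, -0.9983)
n_1 = (+0.9962, -0.0870)
n_2 = (+0.8379, +0.5458)
n_3 = (+0.0192, +0.9998)
n_4 = (-0.7282, +0.6854)
n_5 = (-0.9835, -0.1809)
  (0,1): δ = 98.33°  ·
  (0,2): δ = 60.26°  ✓
  (0,3): δ = 4.44°  ✓
  (0,4): δ = 43.40°  ✓
  (0,5): δ = 97.08°  ·
  (1,2): δ = 141.93°  ·
  (1,3): δ = 86.11°  ·
  (1,4): δ = 38.27°  ✓
  (1,5): δ = 15.41°  ✓
  (2,3): δ = 124.18°  ·
  (2,4): δ = 76.34°  ·
  (2,5): δ = 22.66°  ✓
  (3,4): δ = 132.16°  ·
  (3,5): δ = 78.48°  ·
  (4,5): δ = 126.31°  ·
antipodal pairs: 6

count = 6; pairs: (0,2), (0,3), (0,4), (1,4), (1,5), (2,5)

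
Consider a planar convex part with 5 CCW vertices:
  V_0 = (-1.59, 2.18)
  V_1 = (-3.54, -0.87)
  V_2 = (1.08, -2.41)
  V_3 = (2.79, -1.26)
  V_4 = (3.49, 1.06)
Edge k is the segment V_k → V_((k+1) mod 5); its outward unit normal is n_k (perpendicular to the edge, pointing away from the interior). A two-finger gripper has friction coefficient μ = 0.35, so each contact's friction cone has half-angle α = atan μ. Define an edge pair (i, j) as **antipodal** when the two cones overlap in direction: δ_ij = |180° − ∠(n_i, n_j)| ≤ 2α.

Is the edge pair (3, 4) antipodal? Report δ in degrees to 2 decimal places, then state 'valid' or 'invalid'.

α = atan 0.35 = 19.29°;  2α = 38.58°
edge 3: e_3 = (+0.70, +2.32);  n_3 = (+0.9574, -0.2889)
edge 4: e_4 = (-5.08, +1.12);  n_4 = (+0.2153, +0.9765)
∠(n_3, n_4) = 94.36°
δ = |180° − 94.36°| = 85.64°
85.64° > 2α = 38.58°  →  invalid

δ = 85.64°, invalid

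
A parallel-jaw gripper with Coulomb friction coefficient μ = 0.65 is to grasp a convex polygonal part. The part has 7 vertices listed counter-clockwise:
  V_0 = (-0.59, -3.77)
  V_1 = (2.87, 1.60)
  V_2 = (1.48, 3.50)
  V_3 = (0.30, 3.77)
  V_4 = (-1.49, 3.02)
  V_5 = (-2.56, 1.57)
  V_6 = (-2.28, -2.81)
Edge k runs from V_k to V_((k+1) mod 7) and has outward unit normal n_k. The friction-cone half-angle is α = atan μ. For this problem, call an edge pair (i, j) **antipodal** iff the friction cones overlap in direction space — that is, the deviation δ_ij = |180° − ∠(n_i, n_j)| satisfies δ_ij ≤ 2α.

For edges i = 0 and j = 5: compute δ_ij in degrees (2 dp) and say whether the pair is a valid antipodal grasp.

α = atan 0.65 = 33.02°;  2α = 66.05°
edge 0: e_0 = (+3.46, +5.37);  n_0 = (+0.8406, -0.5416)
edge 5: e_5 = (+0.28, -4.38);  n_5 = (-0.9980, -0.0638)
∠(n_0, n_5) = 143.55°
δ = |180° − 143.55°| = 36.45°
36.45° ≤ 2α = 66.05°  →  valid

δ = 36.45°, valid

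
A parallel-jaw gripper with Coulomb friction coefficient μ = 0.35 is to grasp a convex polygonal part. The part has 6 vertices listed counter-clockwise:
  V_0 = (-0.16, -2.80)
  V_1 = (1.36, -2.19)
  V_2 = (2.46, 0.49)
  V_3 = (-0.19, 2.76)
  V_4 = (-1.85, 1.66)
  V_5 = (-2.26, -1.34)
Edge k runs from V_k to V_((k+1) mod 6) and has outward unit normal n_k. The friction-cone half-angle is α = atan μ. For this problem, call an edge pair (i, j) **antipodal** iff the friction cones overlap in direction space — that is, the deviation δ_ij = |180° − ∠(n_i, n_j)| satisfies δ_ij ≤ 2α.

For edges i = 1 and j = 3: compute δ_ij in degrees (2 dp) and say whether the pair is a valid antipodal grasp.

δ = 34.15°, valid

α = atan 0.35 = 19.29°;  2α = 38.58°
edge 1: e_1 = (+1.10, +2.68);  n_1 = (+0.9251, -0.3797)
edge 3: e_3 = (-1.66, -1.10);  n_3 = (-0.5524, +0.8336)
∠(n_1, n_3) = 145.85°
δ = |180° − 145.85°| = 34.15°
34.15° ≤ 2α = 38.58°  →  valid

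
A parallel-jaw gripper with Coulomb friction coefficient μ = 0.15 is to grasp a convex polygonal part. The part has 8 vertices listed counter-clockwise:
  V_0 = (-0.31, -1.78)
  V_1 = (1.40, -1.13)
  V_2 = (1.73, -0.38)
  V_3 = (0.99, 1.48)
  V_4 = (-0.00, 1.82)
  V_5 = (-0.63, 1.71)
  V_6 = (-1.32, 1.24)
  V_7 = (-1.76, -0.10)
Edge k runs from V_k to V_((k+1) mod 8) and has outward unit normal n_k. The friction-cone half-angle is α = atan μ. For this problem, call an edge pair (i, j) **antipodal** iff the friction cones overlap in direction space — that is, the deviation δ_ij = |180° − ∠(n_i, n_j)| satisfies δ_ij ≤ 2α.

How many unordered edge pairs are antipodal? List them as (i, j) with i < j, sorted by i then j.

α = atan 0.15 = 8.53°;  2α = 17.06°
n_0 = (+0.3553, -0.9347)
n_1 = (+0.9153, -0.4027)
n_2 = (+0.9292, +0.3697)
n_3 = (+0.3248, +0.9458)
n_4 = (-0.1720, +0.9851)
n_5 = (-0.5630, +0.8265)
n_6 = (-0.9501, +0.3120)
n_7 = (-0.7570, -0.6534)
  (0,1): δ = 134.56°  ·
  (0,2): δ = 89.12°  ·
  (0,3): δ = 39.77°  ·
  (0,4): δ = 10.91°  ✓
  (0,5): δ = 13.45°  ✓
  (0,6): δ = 51.01°  ·
  (0,7): δ = 109.98°  ·
  (1,2): δ = 134.56°  ·
  (1,3): δ = 85.20°  ·
  (1,4): δ = 56.35°  ·
  (1,5): δ = 31.99°  ·
  (1,6): δ = 5.57°  ✓
  (1,7): δ = 64.55°  ·
  (2,3): δ = 130.65°  ·
  (2,4): δ = 101.79°  ·
  (2,5): δ = 77.43°  ·
  (2,6): δ = 39.87°  ·
  (2,7): δ = 19.10°  ·
  (3,4): δ = 151.14°  ·
  (3,5): δ = 126.78°  ·
  (3,6): δ = 89.22°  ·
  (3,7): δ = 30.25°  ·
  (4,5): δ = 155.64°  ·
  (4,6): δ = 118.08°  ·
  (4,7): δ = 59.11°  ·
  (5,6): δ = 142.44°  ·
  (5,7): δ = 83.46°  ·
  (6,7): δ = 121.02°  ·
antipodal pairs: 3

count = 3; pairs: (0,4), (0,5), (1,6)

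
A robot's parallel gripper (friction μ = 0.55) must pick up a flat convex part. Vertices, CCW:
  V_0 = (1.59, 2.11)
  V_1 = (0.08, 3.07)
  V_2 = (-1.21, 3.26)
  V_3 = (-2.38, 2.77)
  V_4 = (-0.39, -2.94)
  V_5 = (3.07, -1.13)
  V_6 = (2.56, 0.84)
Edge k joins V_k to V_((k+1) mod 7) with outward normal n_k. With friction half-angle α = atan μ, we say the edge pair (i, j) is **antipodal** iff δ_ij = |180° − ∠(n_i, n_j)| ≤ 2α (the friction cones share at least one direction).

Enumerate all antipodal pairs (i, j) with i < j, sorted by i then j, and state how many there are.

count = 5; pairs: (0,3), (1,4), (2,4), (3,5), (3,6)

α = atan 0.55 = 28.81°;  2α = 57.62°
n_0 = (+0.5365, +0.8439)
n_1 = (+0.1457, +0.9893)
n_2 = (-0.3863, +0.9224)
n_3 = (-0.9443, -0.3291)
n_4 = (+0.4635, -0.8861)
n_5 = (+0.9681, +0.2506)
n_6 = (+0.7947, +0.6070)
  (0,1): δ = 155.93°  ·
  (0,2): δ = 124.83°  ·
  (0,3): δ = 38.34°  ✓
  (0,4): δ = 60.06°  ·
  (0,5): δ = 136.96°  ·
  (0,6): δ = 159.82°  ·
  (1,2): δ = 148.90°  ·
  (1,3): δ = 62.41°  ·
  (1,4): δ = 35.99°  ✓
  (1,5): δ = 112.89°  ·
  (1,6): δ = 135.75°  ·
  (2,3): δ = 93.51°  ·
  (2,4): δ = 4.89°  ✓
  (2,5): δ = 81.79°  ·
  (2,6): δ = 104.65°  ·
  (3,4): δ = 81.60°  ·
  (3,5): δ = 4.70°  ✓
  (3,6): δ = 18.16°  ✓
  (4,5): δ = 103.10°  ·
  (4,6): δ = 80.24°  ·
  (5,6): δ = 157.14°  ·
antipodal pairs: 5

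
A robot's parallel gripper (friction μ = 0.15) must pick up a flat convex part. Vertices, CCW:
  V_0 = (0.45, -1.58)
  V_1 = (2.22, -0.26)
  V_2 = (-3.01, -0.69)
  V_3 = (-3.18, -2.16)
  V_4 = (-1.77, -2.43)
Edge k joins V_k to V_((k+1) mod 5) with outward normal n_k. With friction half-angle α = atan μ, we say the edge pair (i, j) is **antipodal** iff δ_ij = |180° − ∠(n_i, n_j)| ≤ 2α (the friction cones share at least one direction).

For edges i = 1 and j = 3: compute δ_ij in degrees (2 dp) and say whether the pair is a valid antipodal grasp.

δ = 15.54°, valid

α = atan 0.15 = 8.53°;  2α = 17.06°
edge 1: e_1 = (-5.23, -0.43);  n_1 = (-0.0819, +0.9966)
edge 3: e_3 = (+1.41, -0.27);  n_3 = (-0.1881, -0.9822)
∠(n_1, n_3) = 164.46°
δ = |180° − 164.46°| = 15.54°
15.54° ≤ 2α = 17.06°  →  valid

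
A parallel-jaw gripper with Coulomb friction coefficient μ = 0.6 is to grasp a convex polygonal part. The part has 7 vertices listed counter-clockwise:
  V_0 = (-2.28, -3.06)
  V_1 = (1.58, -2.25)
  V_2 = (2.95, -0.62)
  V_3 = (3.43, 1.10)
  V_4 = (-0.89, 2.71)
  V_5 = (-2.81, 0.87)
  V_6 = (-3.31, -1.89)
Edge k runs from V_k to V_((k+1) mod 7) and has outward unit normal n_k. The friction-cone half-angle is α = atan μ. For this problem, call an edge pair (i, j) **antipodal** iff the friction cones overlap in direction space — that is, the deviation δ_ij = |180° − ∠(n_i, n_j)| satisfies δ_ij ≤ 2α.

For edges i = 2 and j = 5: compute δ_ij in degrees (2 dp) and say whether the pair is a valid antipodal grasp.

δ = 5.32°, valid

α = atan 0.6 = 30.96°;  2α = 61.93°
edge 2: e_2 = (+0.48, +1.72);  n_2 = (+0.9632, -0.2688)
edge 5: e_5 = (-0.50, -2.76);  n_5 = (-0.9840, +0.1783)
∠(n_2, n_5) = 174.68°
δ = |180° − 174.68°| = 5.32°
5.32° ≤ 2α = 61.93°  →  valid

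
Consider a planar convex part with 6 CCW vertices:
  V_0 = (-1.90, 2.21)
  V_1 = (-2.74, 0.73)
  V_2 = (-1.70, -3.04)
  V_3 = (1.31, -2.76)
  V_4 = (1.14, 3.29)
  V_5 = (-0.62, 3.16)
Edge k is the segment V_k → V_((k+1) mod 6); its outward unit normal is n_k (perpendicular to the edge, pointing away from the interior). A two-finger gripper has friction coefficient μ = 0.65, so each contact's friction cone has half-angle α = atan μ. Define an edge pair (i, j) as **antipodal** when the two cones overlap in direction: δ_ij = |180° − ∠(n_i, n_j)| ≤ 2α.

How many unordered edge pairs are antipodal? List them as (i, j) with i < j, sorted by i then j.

count = 6; pairs: (0,2), (0,3), (1,3), (2,4), (2,5), (3,5)

α = atan 0.65 = 33.02°;  2α = 66.05°
n_0 = (-0.8697, +0.4936)
n_1 = (-0.9640, -0.2659)
n_2 = (+0.0926, -0.9957)
n_3 = (+0.9996, +0.0281)
n_4 = (-0.0737, +0.9973)
n_5 = (-0.5960, +0.8030)
  (0,1): δ = 135.00°  ·
  (0,2): δ = 55.11°  ✓
  (0,3): δ = 31.19°  ✓
  (0,4): δ = 123.80°  ·
  (0,5): δ = 156.16°  ·
  (1,2): δ = 100.11°  ·
  (1,3): δ = 13.81°  ✓
  (1,4): δ = 78.80°  ·
  (1,5): δ = 111.16°  ·
  (2,3): δ = 93.71°  ·
  (2,4): δ = 1.09°  ✓
  (2,5): δ = 31.27°  ✓
  (3,4): δ = 87.39°  ·
  (3,5): δ = 55.03°  ✓
  (4,5): δ = 147.64°  ·
antipodal pairs: 6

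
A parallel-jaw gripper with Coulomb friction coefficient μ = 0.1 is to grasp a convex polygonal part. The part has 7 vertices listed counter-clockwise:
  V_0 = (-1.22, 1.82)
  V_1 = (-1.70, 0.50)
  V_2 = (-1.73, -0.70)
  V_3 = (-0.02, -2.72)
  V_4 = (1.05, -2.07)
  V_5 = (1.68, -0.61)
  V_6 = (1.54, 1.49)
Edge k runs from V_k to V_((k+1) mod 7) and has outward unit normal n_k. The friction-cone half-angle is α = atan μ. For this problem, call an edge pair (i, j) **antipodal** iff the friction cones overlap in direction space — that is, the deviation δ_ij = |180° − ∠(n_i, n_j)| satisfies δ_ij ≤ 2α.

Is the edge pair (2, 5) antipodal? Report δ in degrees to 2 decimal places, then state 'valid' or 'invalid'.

δ = 36.43°, invalid

α = atan 0.1 = 5.71°;  2α = 11.42°
edge 2: e_2 = (+1.71, -2.02);  n_2 = (-0.7632, -0.6461)
edge 5: e_5 = (-0.14, +2.10);  n_5 = (+0.9978, +0.0665)
∠(n_2, n_5) = 143.57°
δ = |180° − 143.57°| = 36.43°
36.43° > 2α = 11.42°  →  invalid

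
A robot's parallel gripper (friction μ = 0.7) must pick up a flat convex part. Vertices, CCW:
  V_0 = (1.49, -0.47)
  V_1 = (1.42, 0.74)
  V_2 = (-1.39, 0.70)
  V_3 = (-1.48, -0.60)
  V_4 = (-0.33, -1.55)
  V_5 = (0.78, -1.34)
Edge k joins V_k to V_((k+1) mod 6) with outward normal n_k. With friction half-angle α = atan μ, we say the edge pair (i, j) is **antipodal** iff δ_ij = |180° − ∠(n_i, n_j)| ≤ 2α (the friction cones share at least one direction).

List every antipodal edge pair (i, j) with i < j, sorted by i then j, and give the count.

count = 6; pairs: (0,2), (0,3), (1,3), (1,4), (1,5), (2,5)

α = atan 0.7 = 34.99°;  2α = 69.98°
n_0 = (+0.9983, +0.0578)
n_1 = (-0.0142, +0.9999)
n_2 = (-0.9976, +0.0691)
n_3 = (-0.6369, -0.7710)
n_4 = (+0.1859, -0.9826)
n_5 = (+0.7748, -0.6323)
  (0,1): δ = 92.50°  ·
  (0,2): δ = 7.27°  ✓
  (0,3): δ = 47.13°  ✓
  (0,4): δ = 97.40°  ·
  (0,5): δ = 137.47°  ·
  (1,2): δ = 94.78°  ·
  (1,3): δ = 40.38°  ✓
  (1,4): δ = 9.90°  ✓
  (1,5): δ = 49.97°  ✓
  (2,3): δ = 125.60°  ·
  (2,4): δ = 75.33°  ·
  (2,5): δ = 35.26°  ✓
  (3,4): δ = 129.73°  ·
  (3,5): δ = 89.66°  ·
  (4,5): δ = 139.93°  ·
antipodal pairs: 6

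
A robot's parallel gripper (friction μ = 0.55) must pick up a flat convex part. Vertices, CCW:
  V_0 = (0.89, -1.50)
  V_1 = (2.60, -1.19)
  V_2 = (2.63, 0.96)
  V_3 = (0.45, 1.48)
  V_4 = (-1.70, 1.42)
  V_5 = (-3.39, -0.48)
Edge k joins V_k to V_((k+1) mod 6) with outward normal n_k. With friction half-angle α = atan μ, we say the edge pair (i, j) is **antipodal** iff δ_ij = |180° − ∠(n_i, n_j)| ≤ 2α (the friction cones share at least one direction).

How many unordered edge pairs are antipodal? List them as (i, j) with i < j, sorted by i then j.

α = atan 0.55 = 28.81°;  2α = 57.62°
n_0 = (+0.1784, -0.9840)
n_1 = (+0.9999, -0.0140)
n_2 = (+0.2320, +0.9727)
n_3 = (-0.0279, +0.9996)
n_4 = (-0.7472, +0.6646)
n_5 = (-0.2318, -0.9728)
  (0,1): δ = 101.07°  ·
  (0,2): δ = 23.69°  ✓
  (0,3): δ = 8.68°  ✓
  (0,4): δ = 38.07°  ✓
  (0,5): δ = 156.32°  ·
  (1,2): δ = 102.62°  ·
  (1,3): δ = 87.60°  ·
  (1,4): δ = 40.85°  ✓
  (1,5): δ = 77.39°  ·
  (2,3): δ = 164.99°  ·
  (2,4): δ = 118.24°  ·
  (2,5): δ = 0.01°  ✓
  (3,4): δ = 133.25°  ·
  (3,5): δ = 15.00°  ✓
  (4,5): δ = 61.75°  ·
antipodal pairs: 6

count = 6; pairs: (0,2), (0,3), (0,4), (1,4), (2,5), (3,5)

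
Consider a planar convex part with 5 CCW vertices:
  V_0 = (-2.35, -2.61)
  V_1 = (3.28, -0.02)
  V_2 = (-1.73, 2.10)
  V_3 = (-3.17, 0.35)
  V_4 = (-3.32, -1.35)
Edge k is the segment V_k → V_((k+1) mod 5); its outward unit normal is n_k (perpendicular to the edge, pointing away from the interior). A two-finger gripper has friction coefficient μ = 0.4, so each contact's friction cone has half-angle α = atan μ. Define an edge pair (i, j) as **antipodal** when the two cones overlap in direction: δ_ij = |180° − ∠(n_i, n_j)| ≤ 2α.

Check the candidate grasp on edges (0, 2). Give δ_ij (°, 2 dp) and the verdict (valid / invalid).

α = atan 0.4 = 21.80°;  2α = 43.60°
edge 0: e_0 = (+5.63, +2.59);  n_0 = (+0.4179, -0.9085)
edge 2: e_2 = (-1.44, -1.75);  n_2 = (-0.7722, +0.6354)
∠(n_0, n_2) = 154.15°
δ = |180° − 154.15°| = 25.85°
25.85° ≤ 2α = 43.60°  →  valid

δ = 25.85°, valid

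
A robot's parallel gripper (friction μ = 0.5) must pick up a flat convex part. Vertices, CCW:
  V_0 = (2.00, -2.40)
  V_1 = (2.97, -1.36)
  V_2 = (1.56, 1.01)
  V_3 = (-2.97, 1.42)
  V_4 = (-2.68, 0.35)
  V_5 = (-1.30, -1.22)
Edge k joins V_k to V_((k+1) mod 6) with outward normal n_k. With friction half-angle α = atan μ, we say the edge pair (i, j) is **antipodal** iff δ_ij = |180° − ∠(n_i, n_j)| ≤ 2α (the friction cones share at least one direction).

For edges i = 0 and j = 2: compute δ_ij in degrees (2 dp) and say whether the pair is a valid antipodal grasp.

δ = 52.17°, valid

α = atan 0.5 = 26.57°;  2α = 53.13°
edge 0: e_0 = (+0.97, +1.04);  n_0 = (+0.7313, -0.6821)
edge 2: e_2 = (-4.53, +0.41);  n_2 = (+0.0901, +0.9959)
∠(n_0, n_2) = 127.83°
δ = |180° − 127.83°| = 52.17°
52.17° ≤ 2α = 53.13°  →  valid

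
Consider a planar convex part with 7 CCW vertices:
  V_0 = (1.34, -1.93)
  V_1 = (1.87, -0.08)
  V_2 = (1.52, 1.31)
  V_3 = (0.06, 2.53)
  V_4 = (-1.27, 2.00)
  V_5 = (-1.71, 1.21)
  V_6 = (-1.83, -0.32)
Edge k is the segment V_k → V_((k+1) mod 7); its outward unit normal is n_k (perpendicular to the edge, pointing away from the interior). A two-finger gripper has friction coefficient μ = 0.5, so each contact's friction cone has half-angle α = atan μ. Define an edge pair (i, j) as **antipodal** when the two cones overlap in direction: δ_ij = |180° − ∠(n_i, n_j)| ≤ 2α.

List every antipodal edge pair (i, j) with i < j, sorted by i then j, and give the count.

α = atan 0.5 = 26.57°;  2α = 53.13°
n_0 = (+0.9613, -0.2754)
n_1 = (+0.9697, +0.2442)
n_2 = (+0.6412, +0.7674)
n_3 = (-0.3702, +0.9290)
n_4 = (-0.8736, +0.4866)
n_5 = (-0.9969, +0.0782)
n_6 = (-0.4528, -0.8916)
  (0,1): δ = 149.88°  ·
  (0,2): δ = 113.90°  ·
  (0,3): δ = 52.29°  ✓
  (0,4): δ = 13.13°  ✓
  (0,5): δ = 11.50°  ✓
  (0,6): δ = 79.06°  ·
  (1,2): δ = 144.02°  ·
  (1,3): δ = 82.41°  ·
  (1,4): δ = 43.25°  ✓
  (1,5): δ = 18.62°  ✓
  (1,6): δ = 48.94°  ✓
  (2,3): δ = 118.39°  ·
  (2,4): δ = 79.23°  ·
  (2,5): δ = 54.60°  ·
  (2,6): δ = 12.96°  ✓
  (3,4): δ = 140.84°  ·
  (3,5): δ = 116.21°  ·
  (3,6): δ = 48.65°  ✓
  (4,5): δ = 155.37°  ·
  (4,6): δ = 87.81°  ·
  (5,6): δ = 112.44°  ·
antipodal pairs: 8

count = 8; pairs: (0,3), (0,4), (0,5), (1,4), (1,5), (1,6), (2,6), (3,6)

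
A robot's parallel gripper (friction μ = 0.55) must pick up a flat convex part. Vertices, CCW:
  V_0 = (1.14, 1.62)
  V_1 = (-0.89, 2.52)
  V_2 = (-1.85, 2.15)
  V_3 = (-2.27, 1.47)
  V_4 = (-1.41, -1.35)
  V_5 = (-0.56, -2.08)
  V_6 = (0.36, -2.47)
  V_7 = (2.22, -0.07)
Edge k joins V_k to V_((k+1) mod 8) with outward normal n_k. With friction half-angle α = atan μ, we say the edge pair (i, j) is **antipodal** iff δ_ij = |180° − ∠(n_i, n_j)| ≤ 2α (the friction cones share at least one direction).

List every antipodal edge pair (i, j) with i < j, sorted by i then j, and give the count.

count = 10; pairs: (0,3), (0,4), (0,5), (1,5), (1,6), (2,6), (3,6), (3,7), (4,7), (5,7)

α = atan 0.55 = 28.81°;  2α = 57.62°
n_0 = (+0.4053, +0.9142)
n_1 = (-0.3596, +0.9331)
n_2 = (-0.8508, +0.5255)
n_3 = (-0.9565, -0.2917)
n_4 = (-0.6515, -0.7586)
n_5 = (-0.3903, -0.9207)
n_6 = (+0.7904, -0.6126)
n_7 = (+0.8426, +0.5385)
  (0,1): δ = 135.01°  ·
  (0,2): δ = 97.79°  ·
  (0,3): δ = 49.13°  ✓
  (0,4): δ = 16.75°  ✓
  (0,5): δ = 0.94°  ✓
  (0,6): δ = 76.13°  ·
  (0,7): δ = 146.49°  ·
  (1,2): δ = 142.78°  ·
  (1,3): δ = 94.12°  ·
  (1,4): δ = 61.73°  ·
  (1,5): δ = 44.05°  ✓
  (1,6): δ = 31.15°  ✓
  (1,7): δ = 101.50°  ·
  (2,3): δ = 131.34°  ·
  (2,4): δ = 98.96°  ·
  (2,5): δ = 81.27°  ·
  (2,6): δ = 6.07°  ✓
  (2,7): δ = 64.28°  ·
  (3,4): δ = 147.62°  ·
  (3,5): δ = 129.93°  ·
  (3,6): δ = 54.74°  ✓
  (3,7): δ = 15.62°  ✓
  (4,5): δ = 162.32°  ·
  (4,6): δ = 87.12°  ·
  (4,7): δ = 16.76°  ✓
  (5,6): δ = 104.80°  ·
  (5,7): δ = 34.45°  ✓
  (6,7): δ = 109.64°  ·
antipodal pairs: 10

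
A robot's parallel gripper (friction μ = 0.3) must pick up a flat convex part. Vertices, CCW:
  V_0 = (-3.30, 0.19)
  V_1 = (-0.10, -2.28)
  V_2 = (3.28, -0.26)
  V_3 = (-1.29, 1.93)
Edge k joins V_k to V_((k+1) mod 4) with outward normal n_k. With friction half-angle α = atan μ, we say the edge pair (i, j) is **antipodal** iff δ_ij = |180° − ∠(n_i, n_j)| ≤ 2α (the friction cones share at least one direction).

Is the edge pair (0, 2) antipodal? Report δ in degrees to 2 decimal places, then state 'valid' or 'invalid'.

α = atan 0.3 = 16.70°;  2α = 33.40°
edge 0: e_0 = (+3.20, -2.47);  n_0 = (-0.6110, -0.7916)
edge 2: e_2 = (-4.57, +2.19);  n_2 = (+0.4322, +0.9018)
∠(n_0, n_2) = 167.94°
δ = |180° − 167.94°| = 12.06°
12.06° ≤ 2α = 33.40°  →  valid

δ = 12.06°, valid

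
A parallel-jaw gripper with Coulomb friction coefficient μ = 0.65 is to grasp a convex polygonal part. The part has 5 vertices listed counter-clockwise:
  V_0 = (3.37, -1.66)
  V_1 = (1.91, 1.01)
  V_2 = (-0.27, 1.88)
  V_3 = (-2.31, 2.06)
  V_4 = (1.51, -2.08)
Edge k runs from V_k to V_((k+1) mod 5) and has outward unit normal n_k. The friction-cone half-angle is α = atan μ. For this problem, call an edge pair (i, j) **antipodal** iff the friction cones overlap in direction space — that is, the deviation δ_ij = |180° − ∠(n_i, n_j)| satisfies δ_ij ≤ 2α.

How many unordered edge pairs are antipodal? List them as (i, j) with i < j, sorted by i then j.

α = atan 0.65 = 33.02°;  2α = 66.05°
n_0 = (+0.8774, +0.4798)
n_1 = (+0.3707, +0.9288)
n_2 = (+0.0879, +0.9961)
n_3 = (-0.7349, -0.6781)
n_4 = (+0.2203, -0.9754)
  (0,1): δ = 140.43°  ·
  (0,2): δ = 123.71°  ·
  (0,3): δ = 14.03°  ✓
  (0,4): δ = 74.05°  ·
  (1,2): δ = 163.29°  ·
  (1,3): δ = 25.55°  ✓
  (1,4): δ = 34.48°  ✓
  (2,3): δ = 42.26°  ✓
  (2,4): δ = 17.77°  ✓
  (3,4): δ = 119.97°  ·
antipodal pairs: 5

count = 5; pairs: (0,3), (1,3), (1,4), (2,3), (2,4)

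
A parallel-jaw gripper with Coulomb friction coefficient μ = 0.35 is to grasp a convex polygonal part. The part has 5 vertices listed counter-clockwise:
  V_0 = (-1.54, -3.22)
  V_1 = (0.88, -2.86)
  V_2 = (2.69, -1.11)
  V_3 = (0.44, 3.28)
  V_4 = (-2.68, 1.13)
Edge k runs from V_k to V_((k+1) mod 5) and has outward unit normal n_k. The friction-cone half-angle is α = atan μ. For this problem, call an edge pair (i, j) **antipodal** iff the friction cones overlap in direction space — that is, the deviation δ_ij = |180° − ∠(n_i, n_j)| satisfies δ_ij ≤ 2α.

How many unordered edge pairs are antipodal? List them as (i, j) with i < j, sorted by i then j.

α = atan 0.35 = 19.29°;  2α = 38.58°
n_0 = (+0.1471, -0.9891)
n_1 = (+0.6951, -0.7189)
n_2 = (+0.8899, +0.4561)
n_3 = (-0.5674, +0.8234)
n_4 = (-0.9673, -0.2535)
  (0,1): δ = 144.43°  ·
  (0,2): δ = 71.32°  ·
  (0,3): δ = 26.11°  ✓
  (0,4): δ = 96.22°  ·
  (1,2): δ = 106.90°  ·
  (1,3): δ = 9.46°  ✓
  (1,4): δ = 60.65°  ·
  (2,3): δ = 82.57°  ·
  (2,4): δ = 12.45°  ✓
  (3,4): δ = 109.89°  ·
antipodal pairs: 3

count = 3; pairs: (0,3), (1,3), (2,4)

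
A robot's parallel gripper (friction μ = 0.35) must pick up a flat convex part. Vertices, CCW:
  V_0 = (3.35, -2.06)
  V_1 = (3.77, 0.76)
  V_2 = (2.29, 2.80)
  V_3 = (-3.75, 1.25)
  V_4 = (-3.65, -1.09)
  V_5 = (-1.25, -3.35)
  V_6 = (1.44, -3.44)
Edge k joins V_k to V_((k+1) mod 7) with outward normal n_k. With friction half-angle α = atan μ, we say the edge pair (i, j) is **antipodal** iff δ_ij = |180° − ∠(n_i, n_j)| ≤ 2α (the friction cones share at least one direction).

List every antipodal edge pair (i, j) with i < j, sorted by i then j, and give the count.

α = atan 0.35 = 19.29°;  2α = 38.58°
n_0 = (+0.9891, -0.1473)
n_1 = (+0.8094, +0.5872)
n_2 = (-0.2486, +0.9686)
n_3 = (-0.9991, -0.0427)
n_4 = (-0.6856, -0.7280)
n_5 = (-0.0334, -0.9994)
n_6 = (+0.5856, -0.8106)
  (0,1): δ = 135.57°  ·
  (0,2): δ = 67.14°  ·
  (0,3): δ = 10.92°  ✓
  (0,4): δ = 55.19°  ·
  (0,5): δ = 96.55°  ·
  (0,6): δ = 134.32°  ·
  (1,2): δ = 111.57°  ·
  (1,3): δ = 33.51°  ✓
  (1,4): δ = 10.76°  ✓
  (1,5): δ = 52.12°  ·
  (1,6): δ = 89.89°  ·
  (2,3): δ = 101.95°  ·
  (2,4): δ = 57.67°  ·
  (2,5): δ = 16.31°  ✓
  (2,6): δ = 21.46°  ✓
  (3,4): δ = 135.73°  ·
  (3,5): δ = 94.36°  ·
  (3,6): δ = 56.60°  ·
  (4,5): δ = 138.64°  ·
  (4,6): δ = 100.87°  ·
  (5,6): δ = 142.24°  ·
antipodal pairs: 5

count = 5; pairs: (0,3), (1,3), (1,4), (2,5), (2,6)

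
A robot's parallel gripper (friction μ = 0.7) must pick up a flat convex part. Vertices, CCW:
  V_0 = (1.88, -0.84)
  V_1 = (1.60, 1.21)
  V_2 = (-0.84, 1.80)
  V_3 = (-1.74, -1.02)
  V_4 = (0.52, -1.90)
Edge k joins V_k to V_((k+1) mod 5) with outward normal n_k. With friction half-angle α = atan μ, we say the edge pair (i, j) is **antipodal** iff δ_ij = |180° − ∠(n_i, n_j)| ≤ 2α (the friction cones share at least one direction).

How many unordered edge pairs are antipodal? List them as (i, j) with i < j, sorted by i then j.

α = atan 0.7 = 34.99°;  2α = 69.98°
n_0 = (+0.9908, +0.1353)
n_1 = (+0.2350, +0.9720)
n_2 = (-0.9527, +0.3040)
n_3 = (-0.3628, -0.9318)
n_4 = (+0.6147, -0.7887)
  (0,1): δ = 111.37°  ·
  (0,2): δ = 25.48°  ✓
  (0,3): δ = 60.95°  ✓
  (0,4): δ = 120.16°  ·
  (1,2): δ = 94.11°  ·
  (1,3): δ = 7.68°  ✓
  (1,4): δ = 51.53°  ✓
  (2,3): δ = 93.57°  ·
  (2,4): δ = 34.37°  ✓
  (3,4): δ = 120.79°  ·
antipodal pairs: 5

count = 5; pairs: (0,2), (0,3), (1,3), (1,4), (2,4)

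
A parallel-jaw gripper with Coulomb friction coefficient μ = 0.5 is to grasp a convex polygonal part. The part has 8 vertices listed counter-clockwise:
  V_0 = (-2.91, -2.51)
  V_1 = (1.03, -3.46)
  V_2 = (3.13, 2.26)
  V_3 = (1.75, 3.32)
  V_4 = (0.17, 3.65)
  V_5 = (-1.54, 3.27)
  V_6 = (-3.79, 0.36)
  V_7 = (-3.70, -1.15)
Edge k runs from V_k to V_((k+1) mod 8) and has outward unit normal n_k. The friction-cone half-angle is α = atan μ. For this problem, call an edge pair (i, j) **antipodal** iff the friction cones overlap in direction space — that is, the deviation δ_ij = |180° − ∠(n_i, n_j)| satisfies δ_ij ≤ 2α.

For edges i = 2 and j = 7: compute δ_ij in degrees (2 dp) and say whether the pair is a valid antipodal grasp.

δ = 22.32°, valid

α = atan 0.5 = 26.57°;  2α = 53.13°
edge 2: e_2 = (-1.38, +1.06);  n_2 = (+0.6092, +0.7931)
edge 7: e_7 = (+0.79, -1.36);  n_7 = (-0.8647, -0.5023)
∠(n_2, n_7) = 157.68°
δ = |180° − 157.68°| = 22.32°
22.32° ≤ 2α = 53.13°  →  valid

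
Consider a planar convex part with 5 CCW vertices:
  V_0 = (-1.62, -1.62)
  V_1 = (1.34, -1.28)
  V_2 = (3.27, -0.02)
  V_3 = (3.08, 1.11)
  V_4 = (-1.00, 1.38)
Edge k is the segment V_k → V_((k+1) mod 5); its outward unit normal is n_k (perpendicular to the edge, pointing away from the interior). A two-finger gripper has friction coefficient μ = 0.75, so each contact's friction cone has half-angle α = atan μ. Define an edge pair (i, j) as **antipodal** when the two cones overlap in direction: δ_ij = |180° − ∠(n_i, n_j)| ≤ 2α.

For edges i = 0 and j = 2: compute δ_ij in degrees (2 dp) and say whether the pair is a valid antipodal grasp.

δ = 87.01°, invalid

α = atan 0.75 = 36.87°;  2α = 73.74°
edge 0: e_0 = (+2.96, +0.34);  n_0 = (+0.1141, -0.9935)
edge 2: e_2 = (-0.19, +1.13);  n_2 = (+0.9862, +0.1658)
∠(n_0, n_2) = 92.99°
δ = |180° − 92.99°| = 87.01°
87.01° > 2α = 73.74°  →  invalid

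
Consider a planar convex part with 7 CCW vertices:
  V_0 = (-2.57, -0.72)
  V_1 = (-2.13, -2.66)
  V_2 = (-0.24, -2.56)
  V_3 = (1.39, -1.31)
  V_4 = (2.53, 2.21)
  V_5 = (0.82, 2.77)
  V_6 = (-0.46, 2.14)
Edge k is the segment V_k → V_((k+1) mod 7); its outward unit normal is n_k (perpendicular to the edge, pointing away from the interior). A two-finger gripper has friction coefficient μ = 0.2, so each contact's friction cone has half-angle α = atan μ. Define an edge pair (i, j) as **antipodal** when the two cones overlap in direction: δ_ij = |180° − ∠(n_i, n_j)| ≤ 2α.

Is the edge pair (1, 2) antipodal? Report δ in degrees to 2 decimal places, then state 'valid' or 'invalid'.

α = atan 0.2 = 11.31°;  2α = 22.62°
edge 1: e_1 = (+1.89, +0.10);  n_1 = (+0.0528, -0.9986)
edge 2: e_2 = (+1.63, +1.25);  n_2 = (+0.6085, -0.7935)
∠(n_1, n_2) = 34.45°
δ = |180° − 34.45°| = 145.55°
145.55° > 2α = 22.62°  →  invalid

δ = 145.55°, invalid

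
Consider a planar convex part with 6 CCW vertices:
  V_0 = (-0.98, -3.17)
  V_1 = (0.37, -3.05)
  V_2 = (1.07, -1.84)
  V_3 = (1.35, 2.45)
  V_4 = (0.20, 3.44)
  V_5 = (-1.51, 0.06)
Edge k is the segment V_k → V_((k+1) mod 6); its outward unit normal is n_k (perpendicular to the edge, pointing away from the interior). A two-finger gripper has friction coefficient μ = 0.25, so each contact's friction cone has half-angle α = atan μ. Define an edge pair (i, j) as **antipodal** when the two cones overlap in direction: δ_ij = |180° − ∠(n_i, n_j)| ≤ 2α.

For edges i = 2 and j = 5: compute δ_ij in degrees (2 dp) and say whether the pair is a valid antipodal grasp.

δ = 13.05°, valid

α = atan 0.25 = 14.04°;  2α = 28.07°
edge 2: e_2 = (+0.28, +4.29);  n_2 = (+0.9979, -0.0651)
edge 5: e_5 = (+0.53, -3.23);  n_5 = (-0.9868, -0.1619)
∠(n_2, n_5) = 166.95°
δ = |180° − 166.95°| = 13.05°
13.05° ≤ 2α = 28.07°  →  valid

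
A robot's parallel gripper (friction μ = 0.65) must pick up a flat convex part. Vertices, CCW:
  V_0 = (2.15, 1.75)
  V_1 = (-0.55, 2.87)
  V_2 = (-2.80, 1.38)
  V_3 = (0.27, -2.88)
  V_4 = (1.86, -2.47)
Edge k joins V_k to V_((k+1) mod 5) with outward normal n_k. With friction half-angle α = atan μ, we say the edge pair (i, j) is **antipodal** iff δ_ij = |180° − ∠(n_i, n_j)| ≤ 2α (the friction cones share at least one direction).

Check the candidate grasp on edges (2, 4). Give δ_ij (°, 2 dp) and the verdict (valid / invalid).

α = atan 0.65 = 33.02°;  2α = 66.05°
edge 2: e_2 = (+3.07, -4.26);  n_2 = (-0.8113, -0.5847)
edge 4: e_4 = (+0.29, +4.22);  n_4 = (+0.9976, -0.0686)
∠(n_2, n_4) = 140.29°
δ = |180° − 140.29°| = 39.71°
39.71° ≤ 2α = 66.05°  →  valid

δ = 39.71°, valid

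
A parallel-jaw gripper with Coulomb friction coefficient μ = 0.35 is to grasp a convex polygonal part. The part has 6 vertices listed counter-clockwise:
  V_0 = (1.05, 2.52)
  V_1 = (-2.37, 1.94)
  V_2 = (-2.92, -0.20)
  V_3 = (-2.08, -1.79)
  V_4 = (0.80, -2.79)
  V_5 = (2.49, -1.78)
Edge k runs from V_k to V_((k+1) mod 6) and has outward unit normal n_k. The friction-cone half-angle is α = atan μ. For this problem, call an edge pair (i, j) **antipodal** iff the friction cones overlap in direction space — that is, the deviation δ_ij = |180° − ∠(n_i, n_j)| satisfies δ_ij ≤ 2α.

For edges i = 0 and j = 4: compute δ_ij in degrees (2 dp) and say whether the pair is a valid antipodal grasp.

α = atan 0.35 = 19.29°;  2α = 38.58°
edge 0: e_0 = (-3.42, -0.58);  n_0 = (-0.1672, +0.9859)
edge 4: e_4 = (+1.69, +1.01);  n_4 = (+0.5130, -0.8584)
∠(n_0, n_4) = 158.76°
δ = |180° − 158.76°| = 21.24°
21.24° ≤ 2α = 38.58°  →  valid

δ = 21.24°, valid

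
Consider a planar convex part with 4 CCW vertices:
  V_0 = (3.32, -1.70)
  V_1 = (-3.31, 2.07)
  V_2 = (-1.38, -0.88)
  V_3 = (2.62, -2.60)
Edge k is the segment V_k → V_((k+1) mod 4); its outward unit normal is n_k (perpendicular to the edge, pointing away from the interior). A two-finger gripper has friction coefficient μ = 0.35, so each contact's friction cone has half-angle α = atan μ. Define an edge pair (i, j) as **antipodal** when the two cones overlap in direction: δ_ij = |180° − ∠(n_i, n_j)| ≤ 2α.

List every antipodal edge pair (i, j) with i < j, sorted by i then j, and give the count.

α = atan 0.35 = 19.29°;  2α = 38.58°
n_0 = (+0.4943, +0.8693)
n_1 = (-0.8368, -0.5475)
n_2 = (-0.3950, -0.9187)
n_3 = (+0.7894, -0.6139)
  (0,1): δ = 27.18°  ✓
  (0,2): δ = 6.36°  ✓
  (0,3): δ = 81.75°  ·
  (1,2): δ = 146.46°  ·
  (1,3): δ = 71.07°  ·
  (2,3): δ = 104.61°  ·
antipodal pairs: 2

count = 2; pairs: (0,1), (0,2)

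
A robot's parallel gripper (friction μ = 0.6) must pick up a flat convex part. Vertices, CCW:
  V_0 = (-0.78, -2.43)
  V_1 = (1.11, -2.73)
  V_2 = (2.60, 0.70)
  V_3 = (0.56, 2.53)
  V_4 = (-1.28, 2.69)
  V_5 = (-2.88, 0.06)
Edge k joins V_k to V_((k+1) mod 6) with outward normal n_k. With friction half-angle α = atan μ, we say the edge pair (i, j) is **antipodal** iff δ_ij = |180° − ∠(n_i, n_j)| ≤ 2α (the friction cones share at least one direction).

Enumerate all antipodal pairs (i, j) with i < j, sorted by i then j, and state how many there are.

α = atan 0.6 = 30.96°;  2α = 61.93°
n_0 = (-0.1568, -0.9876)
n_1 = (+0.9172, -0.3984)
n_2 = (+0.6678, +0.7444)
n_3 = (+0.0866, +0.9962)
n_4 = (-0.8543, +0.5197)
n_5 = (-0.7644, -0.6447)
  (0,1): δ = 104.46°  ·
  (0,2): δ = 32.87°  ✓
  (0,3): δ = 4.05°  ✓
  (0,4): δ = 67.70°  ·
  (0,5): δ = 139.16°  ·
  (1,2): δ = 108.41°  ·
  (1,3): δ = 71.49°  ·
  (1,4): δ = 7.83°  ✓
  (1,5): δ = 63.62°  ·
  (2,3): δ = 143.08°  ·
  (2,4): δ = 79.42°  ·
  (2,5): δ = 7.96°  ✓
  (3,4): δ = 116.35°  ·
  (3,5): δ = 44.89°  ✓
  (4,5): δ = 108.54°  ·
antipodal pairs: 5

count = 5; pairs: (0,2), (0,3), (1,4), (2,5), (3,5)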